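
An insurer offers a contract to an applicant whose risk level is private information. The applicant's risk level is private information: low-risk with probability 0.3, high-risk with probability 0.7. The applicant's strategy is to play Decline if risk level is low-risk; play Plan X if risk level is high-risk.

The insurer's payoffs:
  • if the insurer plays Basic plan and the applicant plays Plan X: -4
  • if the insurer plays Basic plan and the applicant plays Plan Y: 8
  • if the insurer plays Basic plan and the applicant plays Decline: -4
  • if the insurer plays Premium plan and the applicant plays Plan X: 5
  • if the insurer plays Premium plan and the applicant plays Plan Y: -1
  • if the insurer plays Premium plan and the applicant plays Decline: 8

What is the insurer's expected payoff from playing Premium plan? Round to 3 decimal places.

5.900

E[Premium plan] = 0.3·8 + 0.7·5 = 2.4 + 3.5 = 5.9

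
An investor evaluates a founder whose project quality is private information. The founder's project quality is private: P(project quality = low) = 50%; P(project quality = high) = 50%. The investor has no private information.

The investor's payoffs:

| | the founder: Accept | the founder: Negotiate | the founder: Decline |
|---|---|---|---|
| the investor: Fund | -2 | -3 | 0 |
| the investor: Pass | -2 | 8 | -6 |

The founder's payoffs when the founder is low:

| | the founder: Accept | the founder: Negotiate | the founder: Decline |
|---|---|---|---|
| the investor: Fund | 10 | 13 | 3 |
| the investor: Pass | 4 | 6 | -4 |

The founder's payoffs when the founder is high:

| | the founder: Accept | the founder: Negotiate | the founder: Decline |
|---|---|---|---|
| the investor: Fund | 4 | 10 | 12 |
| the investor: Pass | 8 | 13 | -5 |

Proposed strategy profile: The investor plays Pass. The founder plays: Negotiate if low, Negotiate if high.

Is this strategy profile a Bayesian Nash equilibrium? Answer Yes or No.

Yes

The investor plays Pass: E[Pass] = 0.5·(8) + 0.5·(8) = 8; E[Fund] = -3. Best-responding. ✓
The founder (project quality low), facing Pass: Accept gives 4, Negotiate gives 6, Decline gives -4. Proposed Negotiate is best. ✓
The founder (project quality high), facing Pass: Accept gives 8, Negotiate gives 13, Decline gives -5. Proposed Negotiate is best. ✓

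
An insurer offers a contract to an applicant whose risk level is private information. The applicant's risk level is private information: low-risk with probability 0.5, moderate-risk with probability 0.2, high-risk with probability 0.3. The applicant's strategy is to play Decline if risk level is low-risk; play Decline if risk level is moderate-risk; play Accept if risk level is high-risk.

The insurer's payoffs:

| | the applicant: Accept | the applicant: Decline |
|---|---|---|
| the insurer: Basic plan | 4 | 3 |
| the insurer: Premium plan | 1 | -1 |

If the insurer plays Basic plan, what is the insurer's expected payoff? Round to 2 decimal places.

E[Basic plan] = 0.5·3 + 0.2·3 + 0.3·4 = 1.5 + 0.6 + 1.2 = 3.3

3.30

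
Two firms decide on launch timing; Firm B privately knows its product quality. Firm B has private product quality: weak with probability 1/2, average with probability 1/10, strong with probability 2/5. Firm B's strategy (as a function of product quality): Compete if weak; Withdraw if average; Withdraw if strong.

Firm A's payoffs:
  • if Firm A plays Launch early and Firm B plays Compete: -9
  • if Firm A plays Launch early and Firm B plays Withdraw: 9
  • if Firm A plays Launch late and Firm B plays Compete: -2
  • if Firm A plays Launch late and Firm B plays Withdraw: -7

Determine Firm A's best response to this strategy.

E[Launch early] = 1/2·(-9) + 1/10·(9) + 2/5·(9) = 0
E[Launch late] = 1/2·(-2) + 1/10·(-7) + 2/5·(-7) = -9/2
Best response: Launch early (0 is the largest).

Launch early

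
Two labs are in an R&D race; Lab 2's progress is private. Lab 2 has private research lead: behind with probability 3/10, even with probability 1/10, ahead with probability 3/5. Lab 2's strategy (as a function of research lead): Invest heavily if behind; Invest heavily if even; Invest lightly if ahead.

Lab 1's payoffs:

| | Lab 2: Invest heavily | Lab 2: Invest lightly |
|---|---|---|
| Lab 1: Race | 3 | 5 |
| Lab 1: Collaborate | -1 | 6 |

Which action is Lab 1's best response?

Compute Lab 1's expected payoff for each action, taking the expectation over Lab 2's type.
E[Race] = 3/10·(3) + 1/10·(3) + 3/5·(5) = 21/5
E[Collaborate] = 3/10·(-1) + 1/10·(-1) + 3/5·(6) = 16/5
Best response: Race (21/5 is the largest).

Race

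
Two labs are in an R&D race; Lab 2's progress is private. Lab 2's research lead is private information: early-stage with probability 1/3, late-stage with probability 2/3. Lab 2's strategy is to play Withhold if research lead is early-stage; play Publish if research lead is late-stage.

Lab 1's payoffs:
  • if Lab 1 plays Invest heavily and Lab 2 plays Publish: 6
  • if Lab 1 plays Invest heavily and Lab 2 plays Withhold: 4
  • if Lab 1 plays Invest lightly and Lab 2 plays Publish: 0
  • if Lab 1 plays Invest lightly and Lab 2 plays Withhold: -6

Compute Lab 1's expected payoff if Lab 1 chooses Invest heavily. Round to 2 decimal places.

5.33

Take the expectation over Lab 2's research lead, weighting each type's action by its prior probability.
E[Invest heavily] = 1/3·4 + 2/3·6 = 4/3 + 4 = 16/3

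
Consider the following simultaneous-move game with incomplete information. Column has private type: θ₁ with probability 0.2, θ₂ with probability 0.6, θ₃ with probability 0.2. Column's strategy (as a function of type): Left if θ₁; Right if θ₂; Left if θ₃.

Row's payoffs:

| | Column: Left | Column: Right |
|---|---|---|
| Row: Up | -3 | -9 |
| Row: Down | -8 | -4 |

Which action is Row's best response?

Down

E[Up] = 0.2·(-3) + 0.6·(-9) + 0.2·(-3) = -6.6
E[Down] = 0.2·(-8) + 0.6·(-4) + 0.2·(-8) = -5.6
Best response: Down (-5.6 is the largest).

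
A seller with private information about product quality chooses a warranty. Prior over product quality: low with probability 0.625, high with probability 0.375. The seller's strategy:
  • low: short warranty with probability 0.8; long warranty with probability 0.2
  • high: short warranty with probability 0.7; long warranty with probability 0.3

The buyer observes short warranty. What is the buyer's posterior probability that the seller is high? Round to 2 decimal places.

Apply Bayes' rule using the sender's strategy as the likelihood.
P(short warranty) = 0.625·0.8 + 0.375·0.7 = 0.7625
P(high | short warranty) = (0.375·0.7) / 0.7625 = 0.2625 / 0.7625 = 0.344262

0.34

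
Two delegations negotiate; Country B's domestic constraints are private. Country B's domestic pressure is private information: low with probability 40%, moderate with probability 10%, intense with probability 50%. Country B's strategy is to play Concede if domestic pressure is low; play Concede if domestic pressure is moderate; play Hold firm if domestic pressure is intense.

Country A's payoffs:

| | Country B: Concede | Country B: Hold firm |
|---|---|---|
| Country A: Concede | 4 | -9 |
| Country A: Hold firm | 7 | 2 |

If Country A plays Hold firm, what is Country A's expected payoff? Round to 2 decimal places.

Take the expectation over Country B's domestic pressure, weighting each type's action by its prior probability.
E[Hold firm] = 0.4·7 + 0.1·7 + 0.5·2 = 2.8 + 0.7 + 1 = 4.5

4.50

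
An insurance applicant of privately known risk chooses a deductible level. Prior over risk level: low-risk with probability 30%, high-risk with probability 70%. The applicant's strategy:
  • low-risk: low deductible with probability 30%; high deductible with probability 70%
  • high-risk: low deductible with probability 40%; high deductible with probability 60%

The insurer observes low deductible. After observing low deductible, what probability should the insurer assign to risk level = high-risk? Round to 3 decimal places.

P(low deductible) = 0.3·0.3 + 0.7·0.4 = 0.37
P(high-risk | low deductible) = (0.7·0.4) / 0.37 = 0.28 / 0.37 = 0.756757

0.757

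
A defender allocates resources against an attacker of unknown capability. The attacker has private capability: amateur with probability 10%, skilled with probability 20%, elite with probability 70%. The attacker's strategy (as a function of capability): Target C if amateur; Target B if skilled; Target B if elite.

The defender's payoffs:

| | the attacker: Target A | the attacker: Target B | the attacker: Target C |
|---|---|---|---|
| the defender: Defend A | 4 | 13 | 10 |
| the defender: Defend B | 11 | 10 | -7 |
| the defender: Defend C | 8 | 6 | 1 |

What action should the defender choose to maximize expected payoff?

Defend A

E[Defend A] = 0.1·(10) + 0.2·(13) + 0.7·(13) = 12.7
E[Defend B] = 0.1·(-7) + 0.2·(10) + 0.7·(10) = 8.3
E[Defend C] = 0.1·(1) + 0.2·(6) + 0.7·(6) = 5.5
Best response: Defend A (12.7 is the largest).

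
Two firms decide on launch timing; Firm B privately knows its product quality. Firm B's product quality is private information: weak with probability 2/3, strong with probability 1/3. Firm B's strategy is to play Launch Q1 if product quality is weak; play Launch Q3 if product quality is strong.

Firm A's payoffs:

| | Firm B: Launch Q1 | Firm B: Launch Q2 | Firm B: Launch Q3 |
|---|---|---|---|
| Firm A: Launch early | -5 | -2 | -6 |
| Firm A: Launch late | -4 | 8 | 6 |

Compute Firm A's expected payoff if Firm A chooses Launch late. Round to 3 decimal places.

-0.667

E[Launch late] = 2/3·(-4) + 1/3·6 = (-8/3) + 2 = -2/3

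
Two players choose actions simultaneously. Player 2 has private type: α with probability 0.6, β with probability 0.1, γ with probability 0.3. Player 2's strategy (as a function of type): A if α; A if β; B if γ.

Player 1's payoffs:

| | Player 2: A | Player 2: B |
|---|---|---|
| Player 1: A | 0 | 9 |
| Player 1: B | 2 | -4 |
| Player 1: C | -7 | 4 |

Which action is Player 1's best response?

Compute Player 1's expected payoff for each action, taking the expectation over Player 2's type.
E[A] = 0.6·(0) + 0.1·(0) + 0.3·(9) = 2.7
E[B] = 0.6·(2) + 0.1·(2) + 0.3·(-4) = 0.2
E[C] = 0.6·(-7) + 0.1·(-7) + 0.3·(4) = -3.7
Best response: A (2.7 is the largest).

A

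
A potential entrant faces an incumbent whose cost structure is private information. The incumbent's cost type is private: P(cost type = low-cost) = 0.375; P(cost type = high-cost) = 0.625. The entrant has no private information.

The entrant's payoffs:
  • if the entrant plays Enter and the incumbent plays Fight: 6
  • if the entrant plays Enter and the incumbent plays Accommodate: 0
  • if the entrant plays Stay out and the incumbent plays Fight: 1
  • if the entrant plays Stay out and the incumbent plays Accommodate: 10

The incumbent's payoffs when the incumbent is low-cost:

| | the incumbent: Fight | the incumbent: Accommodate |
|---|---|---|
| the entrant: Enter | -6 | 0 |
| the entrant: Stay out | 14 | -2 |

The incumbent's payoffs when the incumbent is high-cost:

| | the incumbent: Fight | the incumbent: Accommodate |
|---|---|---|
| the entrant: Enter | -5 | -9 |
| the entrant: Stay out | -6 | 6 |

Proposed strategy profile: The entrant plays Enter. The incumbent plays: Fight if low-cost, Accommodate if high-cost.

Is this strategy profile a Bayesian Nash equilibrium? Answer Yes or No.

A profile is a BNE iff every type of every player is best-responding given beliefs about the other side.
The entrant plays Enter: E[Enter] = 0.375·(6) + 0.625·(0) = 2.25; E[Stay out] = 6.625. Not best-responding. ✗
The incumbent (cost type low-cost), facing Enter: Fight gives -6, Accommodate gives 0. Proposed Fight is not best — profitable deviation exists. ✗
The incumbent (cost type high-cost), facing Enter: Fight gives -5, Accommodate gives -9. Proposed Accommodate is not best — profitable deviation exists. ✗

No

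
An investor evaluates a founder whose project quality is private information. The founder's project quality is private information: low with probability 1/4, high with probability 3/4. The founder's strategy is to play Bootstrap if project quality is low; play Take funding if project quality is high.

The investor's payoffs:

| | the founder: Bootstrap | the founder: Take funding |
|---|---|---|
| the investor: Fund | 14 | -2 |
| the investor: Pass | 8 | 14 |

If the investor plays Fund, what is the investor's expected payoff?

E[Fund] = 1/4·14 + 3/4·(-2) = 7/2 + (-3/2) = 2

2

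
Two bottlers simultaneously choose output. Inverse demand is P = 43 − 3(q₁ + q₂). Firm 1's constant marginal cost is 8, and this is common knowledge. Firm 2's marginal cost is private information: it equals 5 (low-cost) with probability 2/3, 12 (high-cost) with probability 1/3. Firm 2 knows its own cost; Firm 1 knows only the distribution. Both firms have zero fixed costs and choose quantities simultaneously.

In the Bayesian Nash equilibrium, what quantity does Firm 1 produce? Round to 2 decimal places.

Type-c best response for Firm 2: q₂(c) = (43 − c)/6 − q₁/2.
Firm 1 maximizes expected profit; its first-order condition is 43 − 6q₁ − 3E[q₂] − 8 = 0.
Substituting E[q₂] and solving: E[c₂] = 7.33333, so q₁ = (43 − 2·8 + 7.33333)/9 = 3.81481.

3.81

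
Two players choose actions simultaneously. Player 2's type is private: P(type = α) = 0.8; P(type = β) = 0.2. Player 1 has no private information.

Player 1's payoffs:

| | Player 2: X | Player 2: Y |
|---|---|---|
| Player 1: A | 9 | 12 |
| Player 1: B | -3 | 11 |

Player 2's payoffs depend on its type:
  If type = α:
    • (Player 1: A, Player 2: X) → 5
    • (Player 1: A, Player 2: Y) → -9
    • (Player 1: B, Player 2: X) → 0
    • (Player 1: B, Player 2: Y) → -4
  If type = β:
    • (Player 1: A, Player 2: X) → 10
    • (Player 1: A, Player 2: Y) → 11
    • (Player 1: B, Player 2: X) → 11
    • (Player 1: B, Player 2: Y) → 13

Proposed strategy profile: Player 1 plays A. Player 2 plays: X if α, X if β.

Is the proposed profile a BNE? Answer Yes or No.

Player 1 plays A: E[A] = 0.8·(9) + 0.2·(9) = 9; E[B] = -3. Best-responding. ✓
Player 2 (type α), facing A: X gives 5, Y gives -9. Proposed X is best. ✓
Player 2 (type β), facing A: X gives 10, Y gives 11. Proposed X is not best — profitable deviation exists. ✗

No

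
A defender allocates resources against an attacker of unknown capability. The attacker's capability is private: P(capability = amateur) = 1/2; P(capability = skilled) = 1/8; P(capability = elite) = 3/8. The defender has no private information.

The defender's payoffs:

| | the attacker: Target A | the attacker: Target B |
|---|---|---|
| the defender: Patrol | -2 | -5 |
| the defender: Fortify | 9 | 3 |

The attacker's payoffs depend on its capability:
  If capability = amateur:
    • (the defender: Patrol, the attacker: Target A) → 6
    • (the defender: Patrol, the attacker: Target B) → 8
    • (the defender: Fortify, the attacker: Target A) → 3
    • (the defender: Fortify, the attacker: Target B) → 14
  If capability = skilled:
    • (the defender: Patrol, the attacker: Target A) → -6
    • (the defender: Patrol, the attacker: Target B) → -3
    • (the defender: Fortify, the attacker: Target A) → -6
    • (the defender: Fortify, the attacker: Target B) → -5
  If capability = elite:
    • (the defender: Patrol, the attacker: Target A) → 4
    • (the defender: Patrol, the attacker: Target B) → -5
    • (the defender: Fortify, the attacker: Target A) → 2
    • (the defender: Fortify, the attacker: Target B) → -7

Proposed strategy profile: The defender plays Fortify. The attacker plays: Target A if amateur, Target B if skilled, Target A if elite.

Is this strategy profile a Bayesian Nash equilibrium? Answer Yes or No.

A profile is a BNE iff every type of every player is best-responding given beliefs about the other side.
The defender plays Fortify: E[Fortify] = 1/2·(9) + 1/8·(3) + 3/8·(9) = 33/4; E[Patrol] = -19/8. Best-responding. ✓
The attacker (capability amateur), facing Fortify: Target A gives 3, Target B gives 14. Proposed Target A is not best — profitable deviation exists. ✗
The attacker (capability skilled), facing Fortify: Target A gives -6, Target B gives -5. Proposed Target B is best. ✓
The attacker (capability elite), facing Fortify: Target A gives 2, Target B gives -7. Proposed Target A is best. ✓

No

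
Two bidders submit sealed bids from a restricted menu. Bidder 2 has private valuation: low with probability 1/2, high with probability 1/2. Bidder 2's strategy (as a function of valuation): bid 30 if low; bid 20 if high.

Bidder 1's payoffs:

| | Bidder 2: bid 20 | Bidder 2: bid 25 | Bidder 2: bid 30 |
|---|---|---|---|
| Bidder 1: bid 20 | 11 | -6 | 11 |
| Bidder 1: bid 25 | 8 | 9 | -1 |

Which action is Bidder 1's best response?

bid 20

E[bid 20] = 1/2·(11) + 1/2·(11) = 11
E[bid 25] = 1/2·(-1) + 1/2·(8) = 7/2
Best response: bid 20 (11 is the largest).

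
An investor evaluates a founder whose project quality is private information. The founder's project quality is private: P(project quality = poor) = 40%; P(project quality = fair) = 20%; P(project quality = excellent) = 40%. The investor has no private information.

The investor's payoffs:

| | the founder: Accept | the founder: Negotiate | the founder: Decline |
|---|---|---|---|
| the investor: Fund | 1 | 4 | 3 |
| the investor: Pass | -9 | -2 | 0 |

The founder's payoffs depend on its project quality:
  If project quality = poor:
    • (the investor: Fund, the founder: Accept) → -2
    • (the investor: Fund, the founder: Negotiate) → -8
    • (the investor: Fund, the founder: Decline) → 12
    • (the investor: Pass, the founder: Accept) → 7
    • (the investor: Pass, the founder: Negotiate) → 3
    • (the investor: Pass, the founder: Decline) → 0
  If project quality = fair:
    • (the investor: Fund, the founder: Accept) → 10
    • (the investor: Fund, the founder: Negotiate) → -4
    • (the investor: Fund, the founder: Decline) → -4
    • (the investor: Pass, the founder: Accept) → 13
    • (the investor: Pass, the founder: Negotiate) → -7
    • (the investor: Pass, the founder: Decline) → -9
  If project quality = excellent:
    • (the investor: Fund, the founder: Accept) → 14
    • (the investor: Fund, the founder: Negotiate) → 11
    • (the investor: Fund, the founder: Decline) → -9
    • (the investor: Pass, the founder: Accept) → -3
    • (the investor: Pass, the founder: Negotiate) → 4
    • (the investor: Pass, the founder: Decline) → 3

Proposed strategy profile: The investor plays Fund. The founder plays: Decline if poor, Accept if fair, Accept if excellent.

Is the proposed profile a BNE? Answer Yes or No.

A profile is a BNE iff every type of every player is best-responding given beliefs about the other side.
The investor plays Fund: E[Fund] = 0.4·(3) + 0.2·(1) + 0.4·(1) = 1.8; E[Pass] = -5.4. Best-responding. ✓
The founder (project quality poor), facing Fund: Accept gives -2, Negotiate gives -8, Decline gives 12. Proposed Decline is best. ✓
The founder (project quality fair), facing Fund: Accept gives 10, Negotiate gives -4, Decline gives -4. Proposed Accept is best. ✓
The founder (project quality excellent), facing Fund: Accept gives 14, Negotiate gives 11, Decline gives -9. Proposed Accept is best. ✓

Yes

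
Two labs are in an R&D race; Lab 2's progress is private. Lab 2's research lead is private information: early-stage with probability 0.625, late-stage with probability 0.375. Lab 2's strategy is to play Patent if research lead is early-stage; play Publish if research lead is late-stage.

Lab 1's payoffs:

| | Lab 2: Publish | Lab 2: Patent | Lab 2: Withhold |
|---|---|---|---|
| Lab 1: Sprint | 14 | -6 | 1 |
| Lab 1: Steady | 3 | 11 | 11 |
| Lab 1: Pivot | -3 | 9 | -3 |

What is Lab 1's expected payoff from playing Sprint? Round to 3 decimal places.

E[Sprint] = 0.625·(-6) + 0.375·14 = (-3.75) + 5.25 = 1.5

1.500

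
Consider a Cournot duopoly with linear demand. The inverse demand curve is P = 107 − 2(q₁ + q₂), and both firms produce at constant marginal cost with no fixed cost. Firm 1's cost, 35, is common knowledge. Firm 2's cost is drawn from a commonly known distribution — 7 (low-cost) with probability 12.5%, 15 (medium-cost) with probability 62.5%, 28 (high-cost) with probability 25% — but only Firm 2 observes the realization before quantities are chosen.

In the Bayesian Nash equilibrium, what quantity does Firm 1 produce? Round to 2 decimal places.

9.04

Type-c best response for Firm 2: q₂(c) = (107 − c)/4 − q₁/2.
Firm 1 maximizes expected profit; its first-order condition is 107 − 4q₁ − 2E[q₂] − 35 = 0.
Substituting E[q₂] and solving: E[c₂] = 17.25, so q₁ = (107 − 2·35 + 17.25)/6 = 9.04167.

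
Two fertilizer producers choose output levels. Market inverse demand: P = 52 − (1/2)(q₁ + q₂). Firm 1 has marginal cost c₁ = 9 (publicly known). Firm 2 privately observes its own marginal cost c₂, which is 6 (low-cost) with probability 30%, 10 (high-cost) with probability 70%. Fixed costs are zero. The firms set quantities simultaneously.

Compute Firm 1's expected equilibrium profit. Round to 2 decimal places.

Type-c best response for Firm 2: q₂(c) = (52 − c) − q₁/2.
Firm 1 maximizes expected profit; its first-order condition is 52 − q₁ − (1/2)E[q₂] − 9 = 0.
Substituting E[q₂] and solving: E[c₂] = 8.8, so q₁ = (52 − 2·9 + 8.8)/(3/2) = 28.5333.
E[P] = 52 − (1/2)·(q₁ + E[q₂]) = 23.2667; Firm 1's expected profit = (E[P] − 9)·q₁ = (23.2667 − 9)·28.5333 = 407.076.

407.08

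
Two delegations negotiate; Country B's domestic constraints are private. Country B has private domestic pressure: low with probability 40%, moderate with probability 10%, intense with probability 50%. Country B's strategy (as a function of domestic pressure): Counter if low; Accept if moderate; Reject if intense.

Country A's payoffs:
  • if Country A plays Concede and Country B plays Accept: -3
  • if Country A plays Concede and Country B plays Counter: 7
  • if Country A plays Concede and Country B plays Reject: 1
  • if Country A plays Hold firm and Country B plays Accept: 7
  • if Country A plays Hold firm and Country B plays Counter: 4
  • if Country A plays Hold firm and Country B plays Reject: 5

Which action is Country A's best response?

Hold firm

E[Concede] = 0.4·(7) + 0.1·(-3) + 0.5·(1) = 3
E[Hold firm] = 0.4·(4) + 0.1·(7) + 0.5·(5) = 4.8
Best response: Hold firm (4.8 is the largest).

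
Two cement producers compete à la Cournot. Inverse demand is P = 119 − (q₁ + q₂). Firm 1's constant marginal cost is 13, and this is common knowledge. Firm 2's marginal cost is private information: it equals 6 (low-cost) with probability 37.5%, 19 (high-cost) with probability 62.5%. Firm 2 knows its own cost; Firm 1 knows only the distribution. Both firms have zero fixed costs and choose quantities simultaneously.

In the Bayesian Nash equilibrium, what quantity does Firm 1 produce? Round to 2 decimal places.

Type-c best response for Firm 2: q₂(c) = (119 − c)/2 − q₁/2.
Firm 1 maximizes expected profit; its first-order condition is 119 − 2q₁ − E[q₂] − 13 = 0.
Substituting E[q₂] and solving: E[c₂] = 14.125, so q₁ = (119 − 2·13 + 14.125)/3 = 35.7083.

35.71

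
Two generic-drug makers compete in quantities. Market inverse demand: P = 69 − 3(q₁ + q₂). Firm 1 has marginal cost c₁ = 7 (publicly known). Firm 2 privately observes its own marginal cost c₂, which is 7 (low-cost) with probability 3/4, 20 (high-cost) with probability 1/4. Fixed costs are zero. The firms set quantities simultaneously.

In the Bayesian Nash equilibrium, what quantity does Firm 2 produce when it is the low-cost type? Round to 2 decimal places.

6.71

Firm 2 with cost c maximizes (69 − 3(q₁+q₂) − c)·q₂, giving q₂(c) = (69 − c − 3q₁)/6.
E[c₂] = 3/4·7 + 1/4·20 = 10.25
Firm 1's FOC against E[q₂] yields q₁ = (69 − 2·7 + E[c₂])/9 = (69 − 14 + 10.25)/9 = 7.25.
q₂(low-cost) = (69 − 7 − 3·7.25)/6 = 6.70833.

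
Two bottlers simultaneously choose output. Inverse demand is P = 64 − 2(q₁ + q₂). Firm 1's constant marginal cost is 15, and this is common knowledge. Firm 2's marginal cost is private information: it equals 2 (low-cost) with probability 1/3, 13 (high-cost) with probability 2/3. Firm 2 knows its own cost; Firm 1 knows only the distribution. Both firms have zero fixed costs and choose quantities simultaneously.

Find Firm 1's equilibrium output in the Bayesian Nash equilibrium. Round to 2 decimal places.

7.22

Type-c best response for Firm 2: q₂(c) = (64 − c)/4 − q₁/2.
Firm 1 maximizes expected profit; its first-order condition is 64 − 4q₁ − 2E[q₂] − 15 = 0.
Substituting E[q₂] and solving: E[c₂] = 9.33333, so q₁ = (64 − 2·15 + 9.33333)/6 = 7.22222.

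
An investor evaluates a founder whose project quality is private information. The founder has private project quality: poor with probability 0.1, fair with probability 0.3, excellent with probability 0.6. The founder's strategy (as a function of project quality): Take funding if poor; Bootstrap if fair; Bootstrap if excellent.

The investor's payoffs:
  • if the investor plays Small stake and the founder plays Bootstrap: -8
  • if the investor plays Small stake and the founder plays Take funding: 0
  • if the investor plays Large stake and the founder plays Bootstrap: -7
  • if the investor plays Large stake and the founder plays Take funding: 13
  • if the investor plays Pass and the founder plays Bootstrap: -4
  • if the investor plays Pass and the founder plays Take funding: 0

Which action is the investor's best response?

Compute the investor's expected payoff for each action, taking the expectation over the founder's type.
E[Small stake] = 0.1·(0) + 0.3·(-8) + 0.6·(-8) = -7.2
E[Large stake] = 0.1·(13) + 0.3·(-7) + 0.6·(-7) = -5
E[Pass] = 0.1·(0) + 0.3·(-4) + 0.6·(-4) = -3.6
Best response: Pass (-3.6 is the largest).

Pass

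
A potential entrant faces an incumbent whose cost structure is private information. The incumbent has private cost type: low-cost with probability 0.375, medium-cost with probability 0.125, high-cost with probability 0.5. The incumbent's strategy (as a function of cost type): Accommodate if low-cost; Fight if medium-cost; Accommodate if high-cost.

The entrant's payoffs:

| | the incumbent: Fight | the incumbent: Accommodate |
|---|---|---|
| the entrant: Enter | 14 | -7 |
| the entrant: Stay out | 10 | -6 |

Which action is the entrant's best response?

Stay out

E[Enter] = 0.375·(-7) + 0.125·(14) + 0.5·(-7) = -4.375
E[Stay out] = 0.375·(-6) + 0.125·(10) + 0.5·(-6) = -4
Best response: Stay out (-4 is the largest).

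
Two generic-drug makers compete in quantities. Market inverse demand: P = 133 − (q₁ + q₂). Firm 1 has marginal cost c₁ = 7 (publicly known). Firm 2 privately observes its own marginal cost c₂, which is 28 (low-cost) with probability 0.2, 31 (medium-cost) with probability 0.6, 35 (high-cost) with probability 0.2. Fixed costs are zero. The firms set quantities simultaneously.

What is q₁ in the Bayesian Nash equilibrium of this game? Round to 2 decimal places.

Firm 2 with cost c maximizes (133 − (q₁+q₂) − c)·q₂, giving q₂(c) = (133 − c − q₁)/2.
E[c₂] = 0.2·28 + 0.6·31 + 0.2·35 = 31.2
Firm 1's FOC against E[q₂] yields q₁ = (133 − 2·7 + E[c₂])/3 = (133 − 14 + 31.2)/3 = 50.0667.

50.07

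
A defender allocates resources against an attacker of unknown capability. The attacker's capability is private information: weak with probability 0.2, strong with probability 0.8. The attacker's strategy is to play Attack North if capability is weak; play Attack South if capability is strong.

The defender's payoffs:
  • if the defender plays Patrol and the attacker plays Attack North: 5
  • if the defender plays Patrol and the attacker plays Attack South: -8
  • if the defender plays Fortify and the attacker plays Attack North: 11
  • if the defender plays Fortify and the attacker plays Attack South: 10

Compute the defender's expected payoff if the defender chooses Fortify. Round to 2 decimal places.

Take the expectation over the attacker's capability, weighting each type's action by its prior probability.
E[Fortify] = 0.2·11 + 0.8·10 = 2.2 + 8 = 10.2

10.20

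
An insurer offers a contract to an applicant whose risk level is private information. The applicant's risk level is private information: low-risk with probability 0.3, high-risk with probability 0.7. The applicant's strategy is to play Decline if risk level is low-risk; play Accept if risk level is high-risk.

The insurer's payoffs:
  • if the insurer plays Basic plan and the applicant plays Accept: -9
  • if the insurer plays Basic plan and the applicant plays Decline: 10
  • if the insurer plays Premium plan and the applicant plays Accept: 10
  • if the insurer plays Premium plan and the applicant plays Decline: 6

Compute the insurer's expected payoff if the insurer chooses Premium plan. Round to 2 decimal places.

E[Premium plan] = 0.3·6 + 0.7·10 = 1.8 + 7 = 8.8

8.80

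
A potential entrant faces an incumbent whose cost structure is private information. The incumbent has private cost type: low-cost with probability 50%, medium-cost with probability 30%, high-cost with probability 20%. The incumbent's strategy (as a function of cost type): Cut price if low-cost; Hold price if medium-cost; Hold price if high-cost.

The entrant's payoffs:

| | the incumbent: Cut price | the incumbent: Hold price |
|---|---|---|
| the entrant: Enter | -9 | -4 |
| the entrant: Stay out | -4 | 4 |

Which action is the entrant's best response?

E[Enter] = 0.5·(-9) + 0.3·(-4) + 0.2·(-4) = -6.5
E[Stay out] = 0.5·(-4) + 0.3·(4) + 0.2·(4) = 0
Best response: Stay out (0 is the largest).

Stay out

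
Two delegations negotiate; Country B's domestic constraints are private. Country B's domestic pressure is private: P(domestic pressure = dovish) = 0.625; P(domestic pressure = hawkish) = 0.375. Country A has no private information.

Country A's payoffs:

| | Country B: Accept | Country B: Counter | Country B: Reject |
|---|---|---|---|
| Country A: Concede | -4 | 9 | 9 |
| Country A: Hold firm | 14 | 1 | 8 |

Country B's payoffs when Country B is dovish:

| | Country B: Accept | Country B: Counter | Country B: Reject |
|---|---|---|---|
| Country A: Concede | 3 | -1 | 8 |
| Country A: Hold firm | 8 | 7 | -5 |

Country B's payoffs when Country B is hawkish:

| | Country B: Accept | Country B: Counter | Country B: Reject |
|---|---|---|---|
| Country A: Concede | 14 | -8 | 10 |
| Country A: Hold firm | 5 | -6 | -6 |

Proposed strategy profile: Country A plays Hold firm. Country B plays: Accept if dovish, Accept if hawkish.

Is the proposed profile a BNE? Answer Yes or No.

Yes

A profile is a BNE iff every type of every player is best-responding given beliefs about the other side.
Country A plays Hold firm: E[Hold firm] = 0.625·(14) + 0.375·(14) = 14; E[Concede] = -4. Best-responding. ✓
Country B (domestic pressure dovish), facing Hold firm: Accept gives 8, Counter gives 7, Reject gives -5. Proposed Accept is best. ✓
Country B (domestic pressure hawkish), facing Hold firm: Accept gives 5, Counter gives -6, Reject gives -6. Proposed Accept is best. ✓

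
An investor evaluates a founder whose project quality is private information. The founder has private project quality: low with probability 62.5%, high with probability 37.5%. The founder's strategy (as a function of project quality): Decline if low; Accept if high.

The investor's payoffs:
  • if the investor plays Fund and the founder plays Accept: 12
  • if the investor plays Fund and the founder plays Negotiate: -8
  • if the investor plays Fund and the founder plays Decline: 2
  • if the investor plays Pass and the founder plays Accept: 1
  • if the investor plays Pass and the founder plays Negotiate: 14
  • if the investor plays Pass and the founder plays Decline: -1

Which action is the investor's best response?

E[Fund] = 0.625·(2) + 0.375·(12) = 5.75
E[Pass] = 0.625·(-1) + 0.375·(1) = -0.25
Best response: Fund (5.75 is the largest).

Fund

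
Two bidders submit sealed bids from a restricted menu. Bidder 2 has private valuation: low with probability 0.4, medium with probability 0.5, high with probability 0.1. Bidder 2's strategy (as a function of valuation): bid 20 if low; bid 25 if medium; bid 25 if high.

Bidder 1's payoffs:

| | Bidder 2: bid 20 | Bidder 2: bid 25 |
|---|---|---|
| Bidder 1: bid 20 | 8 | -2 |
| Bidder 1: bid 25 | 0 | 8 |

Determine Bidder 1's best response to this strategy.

Compute Bidder 1's expected payoff for each action, taking the expectation over Bidder 2's type.
E[bid 20] = 0.4·(8) + 0.5·(-2) + 0.1·(-2) = 2
E[bid 25] = 0.4·(0) + 0.5·(8) + 0.1·(8) = 4.8
Best response: bid 25 (4.8 is the largest).

bid 25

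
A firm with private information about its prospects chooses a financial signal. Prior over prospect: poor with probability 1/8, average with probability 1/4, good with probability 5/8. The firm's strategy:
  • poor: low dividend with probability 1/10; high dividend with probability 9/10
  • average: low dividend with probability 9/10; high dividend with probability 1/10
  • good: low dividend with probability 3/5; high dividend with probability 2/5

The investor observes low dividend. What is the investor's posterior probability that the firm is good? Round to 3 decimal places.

P(low dividend) = (1/8)·(1/10) + (1/4)·(9/10) + (5/8)·(3/5) = 49/80
P(good | low dividend) = ((5/8)·(3/5)) / (49/80) = (3/8) / (49/80) = 30/49

0.612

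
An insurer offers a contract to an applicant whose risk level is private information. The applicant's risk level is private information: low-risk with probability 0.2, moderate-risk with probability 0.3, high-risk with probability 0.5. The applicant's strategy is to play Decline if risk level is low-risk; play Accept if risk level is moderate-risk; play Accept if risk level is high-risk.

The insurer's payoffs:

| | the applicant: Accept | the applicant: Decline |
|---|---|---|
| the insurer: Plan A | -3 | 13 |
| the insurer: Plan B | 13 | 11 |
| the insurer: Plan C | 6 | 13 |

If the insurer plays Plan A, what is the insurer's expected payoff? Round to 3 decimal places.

E[Plan A] = 0.2·13 + 0.3·(-3) + 0.5·(-3) = 2.6 + (-0.9) + (-1.5) = 0.2

0.200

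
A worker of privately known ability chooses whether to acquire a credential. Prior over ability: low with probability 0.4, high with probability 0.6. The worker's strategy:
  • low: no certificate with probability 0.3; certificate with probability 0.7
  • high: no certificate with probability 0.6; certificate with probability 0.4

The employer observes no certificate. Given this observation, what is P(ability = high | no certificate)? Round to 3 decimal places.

0.750

P(no certificate) = 0.4·0.3 + 0.6·0.6 = 0.48
P(high | no certificate) = (0.6·0.6) / 0.48 = 0.36 / 0.48 = 0.75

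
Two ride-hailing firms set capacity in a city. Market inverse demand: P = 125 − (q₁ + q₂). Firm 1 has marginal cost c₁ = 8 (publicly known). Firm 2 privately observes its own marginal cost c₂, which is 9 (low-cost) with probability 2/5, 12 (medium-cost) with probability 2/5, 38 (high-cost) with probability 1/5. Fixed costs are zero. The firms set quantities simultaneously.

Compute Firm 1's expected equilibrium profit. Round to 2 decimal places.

Firm 2 with cost c maximizes (125 − (q₁+q₂) − c)·q₂, giving q₂(c) = (125 − c − q₁)/2.
E[c₂] = 2/5·9 + 2/5·12 + 1/5·38 = 16
Firm 1's FOC against E[q₂] yields q₁ = (125 − 2·8 + E[c₂])/3 = (125 − 16 + 16)/3 = 41.6667.
E[P] = 125 − (q₁ + E[q₂]) = 49.6667; Firm 1's expected profit = (E[P] − 8)·q₁ = (49.6667 − 8)·41.6667 = 1736.11.

1736.11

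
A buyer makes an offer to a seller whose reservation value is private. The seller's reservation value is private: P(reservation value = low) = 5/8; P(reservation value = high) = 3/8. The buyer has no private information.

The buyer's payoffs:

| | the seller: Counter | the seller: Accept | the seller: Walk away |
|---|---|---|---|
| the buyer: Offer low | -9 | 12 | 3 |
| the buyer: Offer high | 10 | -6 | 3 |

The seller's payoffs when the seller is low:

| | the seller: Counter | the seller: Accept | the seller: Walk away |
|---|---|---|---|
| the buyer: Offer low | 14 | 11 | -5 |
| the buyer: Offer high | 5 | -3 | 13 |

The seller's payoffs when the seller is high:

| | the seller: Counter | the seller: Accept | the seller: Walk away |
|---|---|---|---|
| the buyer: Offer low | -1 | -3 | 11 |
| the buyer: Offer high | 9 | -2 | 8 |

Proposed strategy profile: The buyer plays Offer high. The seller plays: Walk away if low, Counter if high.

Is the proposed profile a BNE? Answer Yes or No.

Yes

The buyer plays Offer high: E[Offer high] = 5/8·(3) + 3/8·(10) = 45/8; E[Offer low] = -3/2. Best-responding. ✓
The seller (reservation value low), facing Offer high: Counter gives 5, Accept gives -3, Walk away gives 13. Proposed Walk away is best. ✓
The seller (reservation value high), facing Offer high: Counter gives 9, Accept gives -2, Walk away gives 8. Proposed Counter is best. ✓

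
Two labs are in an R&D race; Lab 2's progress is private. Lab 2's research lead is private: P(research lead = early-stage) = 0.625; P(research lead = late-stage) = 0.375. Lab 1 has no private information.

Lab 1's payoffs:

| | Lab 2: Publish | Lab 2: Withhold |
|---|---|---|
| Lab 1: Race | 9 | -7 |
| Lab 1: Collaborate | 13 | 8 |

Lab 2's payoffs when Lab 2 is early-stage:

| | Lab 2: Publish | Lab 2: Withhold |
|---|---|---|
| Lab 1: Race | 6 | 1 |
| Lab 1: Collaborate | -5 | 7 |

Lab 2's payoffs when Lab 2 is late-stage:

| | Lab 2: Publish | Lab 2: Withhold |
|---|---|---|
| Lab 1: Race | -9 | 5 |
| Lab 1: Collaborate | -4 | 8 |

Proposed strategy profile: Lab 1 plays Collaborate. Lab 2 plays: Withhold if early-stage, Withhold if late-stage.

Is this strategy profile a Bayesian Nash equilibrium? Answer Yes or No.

Yes

Lab 1 plays Collaborate: E[Collaborate] = 0.625·(8) + 0.375·(8) = 8; E[Race] = -7. Best-responding. ✓
Lab 2 (research lead early-stage), facing Collaborate: Publish gives -5, Withhold gives 7. Proposed Withhold is best. ✓
Lab 2 (research lead late-stage), facing Collaborate: Publish gives -4, Withhold gives 8. Proposed Withhold is best. ✓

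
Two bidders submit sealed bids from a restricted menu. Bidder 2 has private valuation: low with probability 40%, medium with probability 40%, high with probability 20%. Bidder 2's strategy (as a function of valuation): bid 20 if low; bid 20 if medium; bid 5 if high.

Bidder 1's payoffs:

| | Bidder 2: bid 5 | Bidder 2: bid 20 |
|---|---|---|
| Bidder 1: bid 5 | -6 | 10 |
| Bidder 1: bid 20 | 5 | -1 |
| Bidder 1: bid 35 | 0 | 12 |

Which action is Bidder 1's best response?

E[bid 5] = 0.4·(10) + 0.4·(10) + 0.2·(-6) = 6.8
E[bid 20] = 0.4·(-1) + 0.4·(-1) + 0.2·(5) = 0.2
E[bid 35] = 0.4·(12) + 0.4·(12) + 0.2·(0) = 9.6
Best response: bid 35 (9.6 is the largest).

bid 35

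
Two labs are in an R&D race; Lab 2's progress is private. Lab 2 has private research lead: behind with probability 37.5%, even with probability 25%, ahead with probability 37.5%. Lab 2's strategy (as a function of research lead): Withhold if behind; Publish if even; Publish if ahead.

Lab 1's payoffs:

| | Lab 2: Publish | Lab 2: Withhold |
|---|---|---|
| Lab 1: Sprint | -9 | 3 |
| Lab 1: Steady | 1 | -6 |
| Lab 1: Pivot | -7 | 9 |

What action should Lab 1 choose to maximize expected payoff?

E[Sprint] = 0.375·(3) + 0.25·(-9) + 0.375·(-9) = -4.5
E[Steady] = 0.375·(-6) + 0.25·(1) + 0.375·(1) = -1.625
E[Pivot] = 0.375·(9) + 0.25·(-7) + 0.375·(-7) = -1
Best response: Pivot (-1 is the largest).

Pivot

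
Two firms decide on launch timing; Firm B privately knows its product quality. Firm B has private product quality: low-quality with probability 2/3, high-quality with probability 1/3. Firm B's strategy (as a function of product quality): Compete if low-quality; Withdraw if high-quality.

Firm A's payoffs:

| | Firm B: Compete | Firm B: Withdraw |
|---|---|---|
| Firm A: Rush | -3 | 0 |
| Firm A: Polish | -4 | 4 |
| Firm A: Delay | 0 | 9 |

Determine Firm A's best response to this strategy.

Delay

E[Rush] = 2/3·(-3) + 1/3·(0) = -2
E[Polish] = 2/3·(-4) + 1/3·(4) = -4/3
E[Delay] = 2/3·(0) + 1/3·(9) = 3
Best response: Delay (3 is the largest).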